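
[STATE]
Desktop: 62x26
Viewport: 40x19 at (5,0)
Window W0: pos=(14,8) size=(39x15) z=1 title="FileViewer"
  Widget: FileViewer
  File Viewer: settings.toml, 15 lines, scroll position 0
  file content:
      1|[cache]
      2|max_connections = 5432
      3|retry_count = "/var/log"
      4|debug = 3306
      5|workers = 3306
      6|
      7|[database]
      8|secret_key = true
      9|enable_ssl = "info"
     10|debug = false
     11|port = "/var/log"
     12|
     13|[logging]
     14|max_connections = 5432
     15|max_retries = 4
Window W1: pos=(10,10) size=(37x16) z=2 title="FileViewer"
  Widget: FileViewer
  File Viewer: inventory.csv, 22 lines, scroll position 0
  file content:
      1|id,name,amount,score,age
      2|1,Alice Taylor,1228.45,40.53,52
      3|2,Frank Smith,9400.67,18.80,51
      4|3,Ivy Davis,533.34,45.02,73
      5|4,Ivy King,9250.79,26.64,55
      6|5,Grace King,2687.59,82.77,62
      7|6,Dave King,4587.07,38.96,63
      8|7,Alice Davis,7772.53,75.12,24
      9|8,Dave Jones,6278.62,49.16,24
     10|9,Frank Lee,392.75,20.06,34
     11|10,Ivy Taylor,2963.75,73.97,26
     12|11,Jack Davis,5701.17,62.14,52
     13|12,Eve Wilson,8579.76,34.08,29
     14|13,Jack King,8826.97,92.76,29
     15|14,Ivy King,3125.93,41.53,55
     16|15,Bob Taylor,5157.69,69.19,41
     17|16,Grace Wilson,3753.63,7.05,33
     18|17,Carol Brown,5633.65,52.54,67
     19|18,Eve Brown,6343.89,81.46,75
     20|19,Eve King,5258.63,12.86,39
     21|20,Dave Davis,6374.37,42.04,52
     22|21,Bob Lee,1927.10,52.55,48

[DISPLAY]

                                        
                                        
                                        
                                        
                                        
                                        
                                        
                                        
         ┏━━━━━━━━━━━━━━━━━━━━━━━━━━━━━━
         ┃ FileViewer                   
     ┏━━━━━━━━━━━━━━━━━━━━━━━━━━━━━━━━━━
     ┃ FileViewer                       
     ┠──────────────────────────────────
     ┃id,name,amount,score,age          
     ┃1,Alice Taylor,1228.45,40.53,52   
     ┃2,Frank Smith,9400.67,18.80,51    
     ┃3,Ivy Davis,533.34,45.02,73       
     ┃4,Ivy King,9250.79,26.64,55       
     ┃5,Grace King,2687.59,82.77,62     


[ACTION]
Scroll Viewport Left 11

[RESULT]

                                        
                                        
                                        
                                        
                                        
                                        
                                        
                                        
              ┏━━━━━━━━━━━━━━━━━━━━━━━━━
              ┃ FileViewer              
          ┏━━━━━━━━━━━━━━━━━━━━━━━━━━━━━
          ┃ FileViewer                  
          ┠─────────────────────────────
          ┃id,name,amount,score,age     
          ┃1,Alice Taylor,1228.45,40.53,
          ┃2,Frank Smith,9400.67,18.80,5
          ┃3,Ivy Davis,533.34,45.02,73  
          ┃4,Ivy King,9250.79,26.64,55  
          ┃5,Grace King,2687.59,82.77,62


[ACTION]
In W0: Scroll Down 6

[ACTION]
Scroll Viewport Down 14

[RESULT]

                                        
              ┏━━━━━━━━━━━━━━━━━━━━━━━━━
              ┃ FileViewer              
          ┏━━━━━━━━━━━━━━━━━━━━━━━━━━━━━
          ┃ FileViewer                  
          ┠─────────────────────────────
          ┃id,name,amount,score,age     
          ┃1,Alice Taylor,1228.45,40.53,
          ┃2,Frank Smith,9400.67,18.80,5
          ┃3,Ivy Davis,533.34,45.02,73  
          ┃4,Ivy King,9250.79,26.64,55  
          ┃5,Grace King,2687.59,82.77,62
          ┃6,Dave King,4587.07,38.96,63 
          ┃7,Alice Davis,7772.53,75.12,2
          ┃8,Dave Jones,6278.62,49.16,24
          ┃9,Frank Lee,392.75,20.06,34  
          ┃10,Ivy Taylor,2963.75,73.97,2
          ┃11,Jack Davis,5701.17,62.14,5
          ┗━━━━━━━━━━━━━━━━━━━━━━━━━━━━━


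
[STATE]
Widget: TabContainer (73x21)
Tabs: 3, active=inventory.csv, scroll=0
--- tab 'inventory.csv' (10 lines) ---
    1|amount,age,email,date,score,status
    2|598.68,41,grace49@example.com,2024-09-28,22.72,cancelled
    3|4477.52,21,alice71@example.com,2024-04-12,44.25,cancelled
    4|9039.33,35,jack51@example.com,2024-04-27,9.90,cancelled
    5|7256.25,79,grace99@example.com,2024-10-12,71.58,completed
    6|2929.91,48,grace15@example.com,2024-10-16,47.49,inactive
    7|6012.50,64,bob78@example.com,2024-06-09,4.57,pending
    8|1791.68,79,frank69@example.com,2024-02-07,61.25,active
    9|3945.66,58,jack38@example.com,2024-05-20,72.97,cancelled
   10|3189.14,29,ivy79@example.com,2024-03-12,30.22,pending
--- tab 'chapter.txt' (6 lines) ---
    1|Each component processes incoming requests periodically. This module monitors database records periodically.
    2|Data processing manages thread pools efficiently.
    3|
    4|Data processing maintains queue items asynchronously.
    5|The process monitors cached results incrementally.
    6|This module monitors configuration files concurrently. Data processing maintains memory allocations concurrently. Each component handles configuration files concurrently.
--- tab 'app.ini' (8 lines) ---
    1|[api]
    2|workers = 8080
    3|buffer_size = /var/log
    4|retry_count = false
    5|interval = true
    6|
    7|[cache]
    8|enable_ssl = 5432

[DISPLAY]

[inventory.csv]│ chapter.txt │ app.ini                                   
─────────────────────────────────────────────────────────────────────────
amount,age,email,date,score,status                                       
598.68,41,grace49@example.com,2024-09-28,22.72,cancelled                 
4477.52,21,alice71@example.com,2024-04-12,44.25,cancelled                
9039.33,35,jack51@example.com,2024-04-27,9.90,cancelled                  
7256.25,79,grace99@example.com,2024-10-12,71.58,completed                
2929.91,48,grace15@example.com,2024-10-16,47.49,inactive                 
6012.50,64,bob78@example.com,2024-06-09,4.57,pending                     
1791.68,79,frank69@example.com,2024-02-07,61.25,active                   
3945.66,58,jack38@example.com,2024-05-20,72.97,cancelled                 
3189.14,29,ivy79@example.com,2024-03-12,30.22,pending                    
                                                                         
                                                                         
                                                                         
                                                                         
                                                                         
                                                                         
                                                                         
                                                                         
                                                                         


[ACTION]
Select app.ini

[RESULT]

 inventory.csv │ chapter.txt │[app.ini]                                  
─────────────────────────────────────────────────────────────────────────
[api]                                                                    
workers = 8080                                                           
buffer_size = /var/log                                                   
retry_count = false                                                      
interval = true                                                          
                                                                         
[cache]                                                                  
enable_ssl = 5432                                                        
                                                                         
                                                                         
                                                                         
                                                                         
                                                                         
                                                                         
                                                                         
                                                                         
                                                                         
                                                                         
                                                                         


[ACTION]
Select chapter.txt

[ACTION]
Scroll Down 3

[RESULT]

 inventory.csv │[chapter.txt]│ app.ini                                   
─────────────────────────────────────────────────────────────────────────
Data processing maintains queue items asynchronously.                    
The process monitors cached results incrementally.                       
This module monitors configuration files concurrently. Data processing ma
                                                                         
                                                                         
                                                                         
                                                                         
                                                                         
                                                                         
                                                                         
                                                                         
                                                                         
                                                                         
                                                                         
                                                                         
                                                                         
                                                                         
                                                                         
                                                                         


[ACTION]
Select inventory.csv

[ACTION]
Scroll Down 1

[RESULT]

[inventory.csv]│ chapter.txt │ app.ini                                   
─────────────────────────────────────────────────────────────────────────
598.68,41,grace49@example.com,2024-09-28,22.72,cancelled                 
4477.52,21,alice71@example.com,2024-04-12,44.25,cancelled                
9039.33,35,jack51@example.com,2024-04-27,9.90,cancelled                  
7256.25,79,grace99@example.com,2024-10-12,71.58,completed                
2929.91,48,grace15@example.com,2024-10-16,47.49,inactive                 
6012.50,64,bob78@example.com,2024-06-09,4.57,pending                     
1791.68,79,frank69@example.com,2024-02-07,61.25,active                   
3945.66,58,jack38@example.com,2024-05-20,72.97,cancelled                 
3189.14,29,ivy79@example.com,2024-03-12,30.22,pending                    
                                                                         
                                                                         
                                                                         
                                                                         
                                                                         
                                                                         
                                                                         
                                                                         
                                                                         
                                                                         


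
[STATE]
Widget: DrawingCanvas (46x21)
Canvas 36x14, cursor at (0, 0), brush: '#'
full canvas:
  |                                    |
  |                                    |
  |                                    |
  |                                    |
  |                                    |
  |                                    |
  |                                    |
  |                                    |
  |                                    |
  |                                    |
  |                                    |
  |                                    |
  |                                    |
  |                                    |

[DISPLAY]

+                                             
                                              
                                              
                                              
                                              
                                              
                                              
                                              
                                              
                                              
                                              
                                              
                                              
                                              
                                              
                                              
                                              
                                              
                                              
                                              
                                              


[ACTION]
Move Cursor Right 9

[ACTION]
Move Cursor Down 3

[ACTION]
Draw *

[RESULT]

                                              
                                              
                                              
         *                                    
                                              
                                              
                                              
                                              
                                              
                                              
                                              
                                              
                                              
                                              
                                              
                                              
                                              
                                              
                                              
                                              
                                              


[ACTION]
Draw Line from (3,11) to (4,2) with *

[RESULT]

                                              
                                              
                                              
       *****                                  
  *****                                       
                                              
                                              
                                              
                                              
                                              
                                              
                                              
                                              
                                              
                                              
                                              
                                              
                                              
                                              
                                              
                                              


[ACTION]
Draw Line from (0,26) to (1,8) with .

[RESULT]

                 ..........                   
        .........                             
                                              
       *****                                  
  *****                                       
                                              
                                              
                                              
                                              
                                              
                                              
                                              
                                              
                                              
                                              
                                              
                                              
                                              
                                              
                                              
                                              


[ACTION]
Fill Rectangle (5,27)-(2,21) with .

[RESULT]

                 ..........                   
        .........                             
                     .......                  
       *****         .......                  
  *****              .......                  
                     .......                  
                                              
                                              
                                              
                                              
                                              
                                              
                                              
                                              
                                              
                                              
                                              
                                              
                                              
                                              
                                              


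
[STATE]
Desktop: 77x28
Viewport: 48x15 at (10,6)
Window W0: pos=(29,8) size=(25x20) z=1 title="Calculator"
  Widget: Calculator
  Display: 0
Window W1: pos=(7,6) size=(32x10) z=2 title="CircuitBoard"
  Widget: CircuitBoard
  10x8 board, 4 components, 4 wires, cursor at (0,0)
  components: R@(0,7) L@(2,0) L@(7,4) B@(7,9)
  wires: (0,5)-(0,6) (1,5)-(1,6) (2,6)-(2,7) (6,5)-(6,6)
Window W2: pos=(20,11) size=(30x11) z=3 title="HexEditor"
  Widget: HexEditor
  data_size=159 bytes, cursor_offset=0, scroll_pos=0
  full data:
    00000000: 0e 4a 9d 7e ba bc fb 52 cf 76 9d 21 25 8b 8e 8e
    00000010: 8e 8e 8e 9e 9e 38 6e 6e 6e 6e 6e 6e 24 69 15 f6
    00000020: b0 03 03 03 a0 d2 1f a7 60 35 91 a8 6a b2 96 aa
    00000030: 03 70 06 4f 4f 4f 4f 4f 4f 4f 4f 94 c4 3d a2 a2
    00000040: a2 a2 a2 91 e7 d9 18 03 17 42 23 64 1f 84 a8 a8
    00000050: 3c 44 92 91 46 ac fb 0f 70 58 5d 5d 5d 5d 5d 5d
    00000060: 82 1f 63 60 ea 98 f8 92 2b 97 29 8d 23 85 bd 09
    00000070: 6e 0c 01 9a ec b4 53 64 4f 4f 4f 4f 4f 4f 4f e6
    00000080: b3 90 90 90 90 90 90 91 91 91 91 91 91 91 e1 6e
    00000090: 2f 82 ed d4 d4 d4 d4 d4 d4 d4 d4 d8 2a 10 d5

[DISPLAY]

━━━━━━━━━━━━━━━━━━━━━━━━━━━━┓                   
ircuitBoard                 ┃                   
────────────────────────────┨━━━━━━━━━━━━━━┓    
 0 1 2 3 4 5 6 7 8 9        ┃or            ┃    
 [.]                  · ─ · ┃──────────────┨    
          ┏━━━━━━━━━━━━━━━━━━━━━━━━━━━━┓  0┃    
          ┃ HexEditor                  ┃   ┃    
          ┠────────────────────────────┨   ┃    
  L       ┃00000000  0E 4a 9d 7e ba bc ┃   ┃    
━━━━━━━━━━┃00000010  8e 8e 8e 9e 9e 38 ┃   ┃    
          ┃00000020  b0 03 03 03 a0 d2 ┃   ┃    
          ┃00000030  03 70 06 4f 4f 4f ┃   ┃    
          ┃00000040  a2 a2 a2 91 e7 d9 ┃   ┃    
          ┃00000050  3c 44 92 91 46 ac ┃   ┃    
          ┃00000060  82 1f 63 60 ea 98 ┃   ┃    


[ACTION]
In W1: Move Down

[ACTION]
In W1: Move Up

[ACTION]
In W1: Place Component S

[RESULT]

━━━━━━━━━━━━━━━━━━━━━━━━━━━━┓                   
ircuitBoard                 ┃                   
────────────────────────────┨━━━━━━━━━━━━━━┓    
 0 1 2 3 4 5 6 7 8 9        ┃or            ┃    
 [S]                  · ─ · ┃──────────────┨    
          ┏━━━━━━━━━━━━━━━━━━━━━━━━━━━━┓  0┃    
          ┃ HexEditor                  ┃   ┃    
          ┠────────────────────────────┨   ┃    
  L       ┃00000000  0E 4a 9d 7e ba bc ┃   ┃    
━━━━━━━━━━┃00000010  8e 8e 8e 9e 9e 38 ┃   ┃    
          ┃00000020  b0 03 03 03 a0 d2 ┃   ┃    
          ┃00000030  03 70 06 4f 4f 4f ┃   ┃    
          ┃00000040  a2 a2 a2 91 e7 d9 ┃   ┃    
          ┃00000050  3c 44 92 91 46 ac ┃   ┃    
          ┃00000060  82 1f 63 60 ea 98 ┃   ┃    


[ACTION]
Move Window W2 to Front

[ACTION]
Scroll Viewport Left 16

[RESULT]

       ┏━━━━━━━━━━━━━━━━━━━━━━━━━━━━━━┓         
       ┃ CircuitBoard                 ┃         
       ┠──────────────────────────────┨━━━━━━━━━
       ┃   0 1 2 3 4 5 6 7 8 9        ┃or       
       ┃0  [S]                  · ─ · ┃─────────
       ┃            ┏━━━━━━━━━━━━━━━━━━━━━━━━━━━
       ┃1           ┃ HexEditor                 
       ┃            ┠───────────────────────────
       ┃2   L       ┃00000000  0E 4a 9d 7e ba bc
       ┗━━━━━━━━━━━━┃00000010  8e 8e 8e 9e 9e 38
                    ┃00000020  b0 03 03 03 a0 d2
                    ┃00000030  03 70 06 4f 4f 4f
                    ┃00000040  a2 a2 a2 91 e7 d9
                    ┃00000050  3c 44 92 91 46 ac
                    ┃00000060  82 1f 63 60 ea 98


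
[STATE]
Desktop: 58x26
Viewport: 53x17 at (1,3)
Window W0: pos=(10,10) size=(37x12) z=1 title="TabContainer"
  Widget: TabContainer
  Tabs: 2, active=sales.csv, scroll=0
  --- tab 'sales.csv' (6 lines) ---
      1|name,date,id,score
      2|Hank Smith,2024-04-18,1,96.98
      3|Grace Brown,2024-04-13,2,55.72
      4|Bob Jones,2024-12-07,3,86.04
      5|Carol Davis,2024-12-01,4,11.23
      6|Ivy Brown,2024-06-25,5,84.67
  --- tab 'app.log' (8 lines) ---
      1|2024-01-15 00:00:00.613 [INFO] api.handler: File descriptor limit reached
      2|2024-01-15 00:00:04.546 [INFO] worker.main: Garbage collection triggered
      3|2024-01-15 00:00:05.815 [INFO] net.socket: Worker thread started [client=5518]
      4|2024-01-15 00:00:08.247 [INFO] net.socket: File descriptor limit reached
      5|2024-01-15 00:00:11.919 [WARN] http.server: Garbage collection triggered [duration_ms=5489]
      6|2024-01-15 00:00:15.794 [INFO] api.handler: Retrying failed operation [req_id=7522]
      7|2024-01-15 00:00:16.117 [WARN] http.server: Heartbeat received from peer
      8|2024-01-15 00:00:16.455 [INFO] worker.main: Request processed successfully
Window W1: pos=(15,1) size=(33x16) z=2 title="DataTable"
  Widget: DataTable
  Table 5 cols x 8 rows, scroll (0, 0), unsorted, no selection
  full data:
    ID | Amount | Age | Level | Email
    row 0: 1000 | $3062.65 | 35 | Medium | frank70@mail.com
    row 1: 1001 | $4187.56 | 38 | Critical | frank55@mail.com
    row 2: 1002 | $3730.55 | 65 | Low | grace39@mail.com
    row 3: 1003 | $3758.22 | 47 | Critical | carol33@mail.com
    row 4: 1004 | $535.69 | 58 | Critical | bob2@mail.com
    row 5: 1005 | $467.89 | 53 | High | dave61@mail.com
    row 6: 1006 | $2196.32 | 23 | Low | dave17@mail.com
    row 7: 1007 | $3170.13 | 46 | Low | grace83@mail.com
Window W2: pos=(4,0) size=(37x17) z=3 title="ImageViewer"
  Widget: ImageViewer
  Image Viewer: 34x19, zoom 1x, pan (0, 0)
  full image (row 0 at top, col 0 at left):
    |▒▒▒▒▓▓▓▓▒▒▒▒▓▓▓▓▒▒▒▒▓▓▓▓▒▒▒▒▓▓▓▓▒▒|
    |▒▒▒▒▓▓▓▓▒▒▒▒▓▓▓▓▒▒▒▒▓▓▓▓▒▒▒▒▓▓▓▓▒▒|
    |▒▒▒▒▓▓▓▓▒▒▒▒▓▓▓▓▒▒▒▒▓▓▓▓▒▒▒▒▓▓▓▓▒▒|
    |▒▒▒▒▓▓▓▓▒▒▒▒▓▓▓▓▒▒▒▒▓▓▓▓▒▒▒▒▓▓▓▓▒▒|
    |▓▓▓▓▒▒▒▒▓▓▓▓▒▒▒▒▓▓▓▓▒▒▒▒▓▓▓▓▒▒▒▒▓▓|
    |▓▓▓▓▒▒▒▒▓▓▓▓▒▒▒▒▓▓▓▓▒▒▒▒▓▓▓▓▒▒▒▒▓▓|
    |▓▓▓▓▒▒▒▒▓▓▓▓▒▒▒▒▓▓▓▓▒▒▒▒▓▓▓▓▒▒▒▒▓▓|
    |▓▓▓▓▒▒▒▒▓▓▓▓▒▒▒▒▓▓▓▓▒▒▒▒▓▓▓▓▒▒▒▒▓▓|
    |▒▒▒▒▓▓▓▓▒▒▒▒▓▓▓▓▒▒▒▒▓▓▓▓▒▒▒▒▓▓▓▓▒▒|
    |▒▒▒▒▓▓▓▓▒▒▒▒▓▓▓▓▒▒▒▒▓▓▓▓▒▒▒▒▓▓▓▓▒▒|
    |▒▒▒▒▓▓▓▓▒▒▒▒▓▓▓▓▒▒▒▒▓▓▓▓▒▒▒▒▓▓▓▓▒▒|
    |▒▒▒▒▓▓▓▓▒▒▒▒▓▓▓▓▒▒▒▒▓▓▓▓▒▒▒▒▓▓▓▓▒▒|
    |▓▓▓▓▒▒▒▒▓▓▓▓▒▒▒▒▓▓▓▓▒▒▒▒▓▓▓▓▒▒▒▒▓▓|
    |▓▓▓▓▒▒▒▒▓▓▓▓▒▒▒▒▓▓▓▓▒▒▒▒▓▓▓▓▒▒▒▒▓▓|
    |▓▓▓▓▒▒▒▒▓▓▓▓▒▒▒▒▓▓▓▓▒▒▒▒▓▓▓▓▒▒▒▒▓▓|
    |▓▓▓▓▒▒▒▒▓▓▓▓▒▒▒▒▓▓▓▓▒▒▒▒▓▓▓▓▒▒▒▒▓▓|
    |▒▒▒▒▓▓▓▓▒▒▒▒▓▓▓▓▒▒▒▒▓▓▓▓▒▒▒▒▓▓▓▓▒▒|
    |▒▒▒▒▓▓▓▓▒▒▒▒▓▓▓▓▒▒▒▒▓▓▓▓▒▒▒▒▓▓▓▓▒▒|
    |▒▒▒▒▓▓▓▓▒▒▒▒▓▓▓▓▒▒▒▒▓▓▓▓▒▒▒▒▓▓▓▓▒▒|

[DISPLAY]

   ┃▒▒▒▒▓▓▓▓▒▒▒▒▓▓▓▓▒▒▒▒▓▓▓▓▒▒▒▒▓▓▓▓▒▒ ┃──────┨      
   ┃▒▒▒▒▓▓▓▓▒▒▒▒▓▓▓▓▒▒▒▒▓▓▓▓▒▒▒▒▓▓▓▓▒▒ ┃ │Emai┃      
   ┃▒▒▒▒▓▓▓▓▒▒▒▒▓▓▓▓▒▒▒▒▓▓▓▓▒▒▒▒▓▓▓▓▒▒ ┃─┼────┃      
   ┃▒▒▒▒▓▓▓▓▒▒▒▒▓▓▓▓▒▒▒▒▓▓▓▓▒▒▒▒▓▓▓▓▒▒ ┃ │fran┃      
   ┃▓▓▓▓▒▒▒▒▓▓▓▓▒▒▒▒▓▓▓▓▒▒▒▒▓▓▓▓▒▒▒▒▓▓ ┃l│fran┃      
   ┃▓▓▓▓▒▒▒▒▓▓▓▓▒▒▒▒▓▓▓▓▒▒▒▒▓▓▓▓▒▒▒▒▓▓ ┃ │grac┃      
   ┃▓▓▓▓▒▒▒▒▓▓▓▓▒▒▒▒▓▓▓▓▒▒▒▒▓▓▓▓▒▒▒▒▓▓ ┃l│caro┃      
   ┃▓▓▓▓▒▒▒▒▓▓▓▓▒▒▒▒▓▓▓▓▒▒▒▒▓▓▓▓▒▒▒▒▓▓ ┃l│bob2┃      
   ┃▒▒▒▒▓▓▓▓▒▒▒▒▓▓▓▓▒▒▒▒▓▓▓▓▒▒▒▒▓▓▓▓▒▒ ┃ │dave┃      
   ┃▒▒▒▒▓▓▓▓▒▒▒▒▓▓▓▓▒▒▒▒▓▓▓▓▒▒▒▒▓▓▓▓▒▒ ┃ │dave┃      
   ┃▒▒▒▒▓▓▓▓▒▒▒▒▓▓▓▓▒▒▒▒▓▓▓▓▒▒▒▒▓▓▓▓▒▒ ┃ │grac┃      
   ┃▒▒▒▒▓▓▓▓▒▒▒▒▓▓▓▓▒▒▒▒▓▓▓▓▒▒▒▒▓▓▓▓▒▒ ┃      ┃      
   ┃▓▓▓▓▒▒▒▒▓▓▓▓▒▒▒▒▓▓▓▓▒▒▒▒▓▓▓▓▒▒▒▒▓▓ ┃      ┃      
   ┗━━━━━━━━━━━━━━━━━━━━━━━━━━━━━━━━━━━┛━━━━━━┛      
         ┃Grace Brown,2024-04-13,2,55.72     ┃       
         ┃Bob Jones,2024-12-07,3,86.04       ┃       
         ┃Carol Davis,2024-12-01,4,11.23     ┃       


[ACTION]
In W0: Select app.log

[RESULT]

   ┃▒▒▒▒▓▓▓▓▒▒▒▒▓▓▓▓▒▒▒▒▓▓▓▓▒▒▒▒▓▓▓▓▒▒ ┃──────┨      
   ┃▒▒▒▒▓▓▓▓▒▒▒▒▓▓▓▓▒▒▒▒▓▓▓▓▒▒▒▒▓▓▓▓▒▒ ┃ │Emai┃      
   ┃▒▒▒▒▓▓▓▓▒▒▒▒▓▓▓▓▒▒▒▒▓▓▓▓▒▒▒▒▓▓▓▓▒▒ ┃─┼────┃      
   ┃▒▒▒▒▓▓▓▓▒▒▒▒▓▓▓▓▒▒▒▒▓▓▓▓▒▒▒▒▓▓▓▓▒▒ ┃ │fran┃      
   ┃▓▓▓▓▒▒▒▒▓▓▓▓▒▒▒▒▓▓▓▓▒▒▒▒▓▓▓▓▒▒▒▒▓▓ ┃l│fran┃      
   ┃▓▓▓▓▒▒▒▒▓▓▓▓▒▒▒▒▓▓▓▓▒▒▒▒▓▓▓▓▒▒▒▒▓▓ ┃ │grac┃      
   ┃▓▓▓▓▒▒▒▒▓▓▓▓▒▒▒▒▓▓▓▓▒▒▒▒▓▓▓▓▒▒▒▒▓▓ ┃l│caro┃      
   ┃▓▓▓▓▒▒▒▒▓▓▓▓▒▒▒▒▓▓▓▓▒▒▒▒▓▓▓▓▒▒▒▒▓▓ ┃l│bob2┃      
   ┃▒▒▒▒▓▓▓▓▒▒▒▒▓▓▓▓▒▒▒▒▓▓▓▓▒▒▒▒▓▓▓▓▒▒ ┃ │dave┃      
   ┃▒▒▒▒▓▓▓▓▒▒▒▒▓▓▓▓▒▒▒▒▓▓▓▓▒▒▒▒▓▓▓▓▒▒ ┃ │dave┃      
   ┃▒▒▒▒▓▓▓▓▒▒▒▒▓▓▓▓▒▒▒▒▓▓▓▓▒▒▒▒▓▓▓▓▒▒ ┃ │grac┃      
   ┃▒▒▒▒▓▓▓▓▒▒▒▒▓▓▓▓▒▒▒▒▓▓▓▓▒▒▒▒▓▓▓▓▒▒ ┃      ┃      
   ┃▓▓▓▓▒▒▒▒▓▓▓▓▒▒▒▒▓▓▓▓▒▒▒▒▓▓▓▓▒▒▒▒▓▓ ┃      ┃      
   ┗━━━━━━━━━━━━━━━━━━━━━━━━━━━━━━━━━━━┛━━━━━━┛      
         ┃2024-01-15 00:00:05.815 [INFO] net.┃       
         ┃2024-01-15 00:00:08.247 [INFO] net.┃       
         ┃2024-01-15 00:00:11.919 [WARN] http┃       


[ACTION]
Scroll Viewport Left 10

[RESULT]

    ┃▒▒▒▒▓▓▓▓▒▒▒▒▓▓▓▓▒▒▒▒▓▓▓▓▒▒▒▒▓▓▓▓▒▒ ┃──────┨     
    ┃▒▒▒▒▓▓▓▓▒▒▒▒▓▓▓▓▒▒▒▒▓▓▓▓▒▒▒▒▓▓▓▓▒▒ ┃ │Emai┃     
    ┃▒▒▒▒▓▓▓▓▒▒▒▒▓▓▓▓▒▒▒▒▓▓▓▓▒▒▒▒▓▓▓▓▒▒ ┃─┼────┃     
    ┃▒▒▒▒▓▓▓▓▒▒▒▒▓▓▓▓▒▒▒▒▓▓▓▓▒▒▒▒▓▓▓▓▒▒ ┃ │fran┃     
    ┃▓▓▓▓▒▒▒▒▓▓▓▓▒▒▒▒▓▓▓▓▒▒▒▒▓▓▓▓▒▒▒▒▓▓ ┃l│fran┃     
    ┃▓▓▓▓▒▒▒▒▓▓▓▓▒▒▒▒▓▓▓▓▒▒▒▒▓▓▓▓▒▒▒▒▓▓ ┃ │grac┃     
    ┃▓▓▓▓▒▒▒▒▓▓▓▓▒▒▒▒▓▓▓▓▒▒▒▒▓▓▓▓▒▒▒▒▓▓ ┃l│caro┃     
    ┃▓▓▓▓▒▒▒▒▓▓▓▓▒▒▒▒▓▓▓▓▒▒▒▒▓▓▓▓▒▒▒▒▓▓ ┃l│bob2┃     
    ┃▒▒▒▒▓▓▓▓▒▒▒▒▓▓▓▓▒▒▒▒▓▓▓▓▒▒▒▒▓▓▓▓▒▒ ┃ │dave┃     
    ┃▒▒▒▒▓▓▓▓▒▒▒▒▓▓▓▓▒▒▒▒▓▓▓▓▒▒▒▒▓▓▓▓▒▒ ┃ │dave┃     
    ┃▒▒▒▒▓▓▓▓▒▒▒▒▓▓▓▓▒▒▒▒▓▓▓▓▒▒▒▒▓▓▓▓▒▒ ┃ │grac┃     
    ┃▒▒▒▒▓▓▓▓▒▒▒▒▓▓▓▓▒▒▒▒▓▓▓▓▒▒▒▒▓▓▓▓▒▒ ┃      ┃     
    ┃▓▓▓▓▒▒▒▒▓▓▓▓▒▒▒▒▓▓▓▓▒▒▒▒▓▓▓▓▒▒▒▒▓▓ ┃      ┃     
    ┗━━━━━━━━━━━━━━━━━━━━━━━━━━━━━━━━━━━┛━━━━━━┛     
          ┃2024-01-15 00:00:05.815 [INFO] net.┃      
          ┃2024-01-15 00:00:08.247 [INFO] net.┃      
          ┃2024-01-15 00:00:11.919 [WARN] http┃      


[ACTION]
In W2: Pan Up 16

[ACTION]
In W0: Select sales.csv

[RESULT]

    ┃▒▒▒▒▓▓▓▓▒▒▒▒▓▓▓▓▒▒▒▒▓▓▓▓▒▒▒▒▓▓▓▓▒▒ ┃──────┨     
    ┃▒▒▒▒▓▓▓▓▒▒▒▒▓▓▓▓▒▒▒▒▓▓▓▓▒▒▒▒▓▓▓▓▒▒ ┃ │Emai┃     
    ┃▒▒▒▒▓▓▓▓▒▒▒▒▓▓▓▓▒▒▒▒▓▓▓▓▒▒▒▒▓▓▓▓▒▒ ┃─┼────┃     
    ┃▒▒▒▒▓▓▓▓▒▒▒▒▓▓▓▓▒▒▒▒▓▓▓▓▒▒▒▒▓▓▓▓▒▒ ┃ │fran┃     
    ┃▓▓▓▓▒▒▒▒▓▓▓▓▒▒▒▒▓▓▓▓▒▒▒▒▓▓▓▓▒▒▒▒▓▓ ┃l│fran┃     
    ┃▓▓▓▓▒▒▒▒▓▓▓▓▒▒▒▒▓▓▓▓▒▒▒▒▓▓▓▓▒▒▒▒▓▓ ┃ │grac┃     
    ┃▓▓▓▓▒▒▒▒▓▓▓▓▒▒▒▒▓▓▓▓▒▒▒▒▓▓▓▓▒▒▒▒▓▓ ┃l│caro┃     
    ┃▓▓▓▓▒▒▒▒▓▓▓▓▒▒▒▒▓▓▓▓▒▒▒▒▓▓▓▓▒▒▒▒▓▓ ┃l│bob2┃     
    ┃▒▒▒▒▓▓▓▓▒▒▒▒▓▓▓▓▒▒▒▒▓▓▓▓▒▒▒▒▓▓▓▓▒▒ ┃ │dave┃     
    ┃▒▒▒▒▓▓▓▓▒▒▒▒▓▓▓▓▒▒▒▒▓▓▓▓▒▒▒▒▓▓▓▓▒▒ ┃ │dave┃     
    ┃▒▒▒▒▓▓▓▓▒▒▒▒▓▓▓▓▒▒▒▒▓▓▓▓▒▒▒▒▓▓▓▓▒▒ ┃ │grac┃     
    ┃▒▒▒▒▓▓▓▓▒▒▒▒▓▓▓▓▒▒▒▒▓▓▓▓▒▒▒▒▓▓▓▓▒▒ ┃      ┃     
    ┃▓▓▓▓▒▒▒▒▓▓▓▓▒▒▒▒▓▓▓▓▒▒▒▒▓▓▓▓▒▒▒▒▓▓ ┃      ┃     
    ┗━━━━━━━━━━━━━━━━━━━━━━━━━━━━━━━━━━━┛━━━━━━┛     
          ┃Grace Brown,2024-04-13,2,55.72     ┃      
          ┃Bob Jones,2024-12-07,3,86.04       ┃      
          ┃Carol Davis,2024-12-01,4,11.23     ┃      


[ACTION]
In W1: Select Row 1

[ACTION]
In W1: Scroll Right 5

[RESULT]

    ┃▒▒▒▒▓▓▓▓▒▒▒▒▓▓▓▓▒▒▒▒▓▓▓▓▒▒▒▒▓▓▓▓▒▒ ┃──────┨     
    ┃▒▒▒▒▓▓▓▓▒▒▒▒▓▓▓▓▒▒▒▒▓▓▓▓▒▒▒▒▓▓▓▓▒▒ ┃il    ┃     
    ┃▒▒▒▒▓▓▓▓▒▒▒▒▓▓▓▓▒▒▒▒▓▓▓▓▒▒▒▒▓▓▓▓▒▒ ┃──────┃     
    ┃▒▒▒▒▓▓▓▓▒▒▒▒▓▓▓▓▒▒▒▒▓▓▓▓▒▒▒▒▓▓▓▓▒▒ ┃nk70@m┃     
    ┃▓▓▓▓▒▒▒▒▓▓▓▓▒▒▒▒▓▓▓▓▒▒▒▒▓▓▓▓▒▒▒▒▓▓ ┃nk55@m┃     
    ┃▓▓▓▓▒▒▒▒▓▓▓▓▒▒▒▒▓▓▓▓▒▒▒▒▓▓▓▓▒▒▒▒▓▓ ┃ce39@m┃     
    ┃▓▓▓▓▒▒▒▒▓▓▓▓▒▒▒▒▓▓▓▓▒▒▒▒▓▓▓▓▒▒▒▒▓▓ ┃ol33@m┃     
    ┃▓▓▓▓▒▒▒▒▓▓▓▓▒▒▒▒▓▓▓▓▒▒▒▒▓▓▓▓▒▒▒▒▓▓ ┃2@mail┃     
    ┃▒▒▒▒▓▓▓▓▒▒▒▒▓▓▓▓▒▒▒▒▓▓▓▓▒▒▒▒▓▓▓▓▒▒ ┃e61@ma┃     
    ┃▒▒▒▒▓▓▓▓▒▒▒▒▓▓▓▓▒▒▒▒▓▓▓▓▒▒▒▒▓▓▓▓▒▒ ┃e17@ma┃     
    ┃▒▒▒▒▓▓▓▓▒▒▒▒▓▓▓▓▒▒▒▒▓▓▓▓▒▒▒▒▓▓▓▓▒▒ ┃ce83@m┃     
    ┃▒▒▒▒▓▓▓▓▒▒▒▒▓▓▓▓▒▒▒▒▓▓▓▓▒▒▒▒▓▓▓▓▒▒ ┃      ┃     
    ┃▓▓▓▓▒▒▒▒▓▓▓▓▒▒▒▒▓▓▓▓▒▒▒▒▓▓▓▓▒▒▒▒▓▓ ┃      ┃     
    ┗━━━━━━━━━━━━━━━━━━━━━━━━━━━━━━━━━━━┛━━━━━━┛     
          ┃Grace Brown,2024-04-13,2,55.72     ┃      
          ┃Bob Jones,2024-12-07,3,86.04       ┃      
          ┃Carol Davis,2024-12-01,4,11.23     ┃      


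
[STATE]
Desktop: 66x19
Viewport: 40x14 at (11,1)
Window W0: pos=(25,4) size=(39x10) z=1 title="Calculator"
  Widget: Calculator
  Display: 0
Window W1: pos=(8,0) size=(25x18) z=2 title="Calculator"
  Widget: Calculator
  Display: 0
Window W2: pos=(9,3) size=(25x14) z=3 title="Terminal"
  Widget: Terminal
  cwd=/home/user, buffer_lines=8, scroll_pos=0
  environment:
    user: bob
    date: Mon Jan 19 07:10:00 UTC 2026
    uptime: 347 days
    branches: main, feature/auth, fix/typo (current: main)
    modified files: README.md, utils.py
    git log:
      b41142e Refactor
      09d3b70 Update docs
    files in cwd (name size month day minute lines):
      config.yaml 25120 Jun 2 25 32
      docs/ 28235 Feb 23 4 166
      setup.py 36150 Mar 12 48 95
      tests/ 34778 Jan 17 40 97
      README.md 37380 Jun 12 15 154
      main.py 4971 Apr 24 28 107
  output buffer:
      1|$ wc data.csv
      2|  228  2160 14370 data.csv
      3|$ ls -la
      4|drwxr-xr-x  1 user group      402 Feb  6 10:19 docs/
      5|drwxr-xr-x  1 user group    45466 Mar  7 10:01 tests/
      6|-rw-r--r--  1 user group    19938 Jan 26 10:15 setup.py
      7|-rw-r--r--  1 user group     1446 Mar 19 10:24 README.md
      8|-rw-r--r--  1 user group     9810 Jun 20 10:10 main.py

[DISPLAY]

alculator            ┃                  
─────────────────────┨                  
━━━━━━━━━━━━━━━━━━━━━━┓                 
Terminal              ┃━━━━━━━━━━━━━━━━━
──────────────────────┨tor              
 wc data.csv          ┃─────────────────
 228  2160 14370 data.┃                 
 ls -la               ┃┬───┬───┐        
rwxr-xr-x  1 user grou┃│ 9 │ ÷ │        
rwxr-xr-x  1 user grou┃┼───┼───┤        
rw-r--r--  1 user grou┃│ 6 │ × │        
rw-r--r--  1 user grou┃┴───┴───┘        
rw-r--r--  1 user grou┃━━━━━━━━━━━━━━━━━
 █                    ┃                 


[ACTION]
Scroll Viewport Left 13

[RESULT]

        ┃ Calculator            ┃       
        ┠───────────────────────┨       
        ┃┏━━━━━━━━━━━━━━━━━━━━━━━┓      
        ┃┃ Terminal              ┃━━━━━━
        ┃┠───────────────────────┨tor   
        ┃┃$ wc data.csv          ┃──────
        ┃┃  228  2160 14370 data.┃      
        ┃┃$ ls -la               ┃┬───┬─
        ┃┃drwxr-xr-x  1 user grou┃│ 9 │ 
        ┃┃drwxr-xr-x  1 user grou┃┼───┼─
        ┃┃-rw-r--r--  1 user grou┃│ 6 │ 
        ┃┃-rw-r--r--  1 user grou┃┴───┴─
        ┃┃-rw-r--r--  1 user grou┃━━━━━━
        ┃┃$ █                    ┃      


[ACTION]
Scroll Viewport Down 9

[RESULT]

        ┃┠───────────────────────┨tor   
        ┃┃$ wc data.csv          ┃──────
        ┃┃  228  2160 14370 data.┃      
        ┃┃$ ls -la               ┃┬───┬─
        ┃┃drwxr-xr-x  1 user grou┃│ 9 │ 
        ┃┃drwxr-xr-x  1 user grou┃┼───┼─
        ┃┃-rw-r--r--  1 user grou┃│ 6 │ 
        ┃┃-rw-r--r--  1 user grou┃┴───┴─
        ┃┃-rw-r--r--  1 user grou┃━━━━━━
        ┃┃$ █                    ┃      
        ┃┃                       ┃      
        ┃┗━━━━━━━━━━━━━━━━━━━━━━━┛      
        ┗━━━━━━━━━━━━━━━━━━━━━━━┛       
                                        


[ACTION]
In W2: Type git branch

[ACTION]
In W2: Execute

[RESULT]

        ┃┠───────────────────────┨tor   
        ┃┃drwxr-xr-x  1 user grou┃──────
        ┃┃drwxr-xr-x  1 user grou┃      
        ┃┃-rw-r--r--  1 user grou┃┬───┬─
        ┃┃-rw-r--r--  1 user grou┃│ 9 │ 
        ┃┃-rw-r--r--  1 user grou┃┼───┼─
        ┃┃$ git branch           ┃│ 6 │ 
        ┃┃* main                 ┃┴───┴─
        ┃┃  feature/auth         ┃━━━━━━
        ┃┃  fix/typo             ┃      
        ┃┃$ █                    ┃      
        ┃┗━━━━━━━━━━━━━━━━━━━━━━━┛      
        ┗━━━━━━━━━━━━━━━━━━━━━━━┛       
                                        
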